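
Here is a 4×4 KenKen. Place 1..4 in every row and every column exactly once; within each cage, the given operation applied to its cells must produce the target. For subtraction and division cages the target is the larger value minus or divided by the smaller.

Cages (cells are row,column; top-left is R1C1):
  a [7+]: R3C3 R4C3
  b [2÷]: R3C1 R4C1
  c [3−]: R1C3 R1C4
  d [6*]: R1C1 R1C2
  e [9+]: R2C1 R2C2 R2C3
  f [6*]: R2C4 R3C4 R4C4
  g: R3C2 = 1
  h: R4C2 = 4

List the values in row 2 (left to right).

Cage g is a single given cell; hence R3C2 = 1.
H is a freebie, so R4C2 = 4.
4 is placed in row 4, leaving R4C3 = 3.
3 is placed in column 3; hence R3C3 = 4.
Column 3 already has 4; hence R1C3 = 1.
The two cells of cage c must have difference 3, which forces R1C4 = 4.
Cage e needs sum 9, which forces R2C1 = 4.
Cage e has sum 9; hence R2C2 = 3.
Column 3 already has 4; hence R2C3 = 2.
2 is placed in row 2, which forces R2C4 = 1.
4 is placed in row 3, so R3C1 = 2.
Row 3 already has 2; hence R3C4 = 3.
Cage b's pair has quotient 2; hence R4C1 = 1.
Column 4 already has 1, which forces R4C4 = 2.
2 is placed in column 1, which forces R1C1 = 3.
Column 2 now contains 3, which forces R1C2 = 2.
Completed grid: 3 2 1 4 / 4 3 2 1 / 2 1 4 3 / 1 4 3 2.

4 3 2 1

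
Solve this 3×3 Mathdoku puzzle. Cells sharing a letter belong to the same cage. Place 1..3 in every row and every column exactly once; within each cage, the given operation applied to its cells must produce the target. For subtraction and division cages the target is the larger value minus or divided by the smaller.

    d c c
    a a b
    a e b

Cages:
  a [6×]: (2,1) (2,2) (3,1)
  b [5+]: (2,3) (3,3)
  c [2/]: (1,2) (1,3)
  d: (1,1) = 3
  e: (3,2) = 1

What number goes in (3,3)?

3

Cage d is a single given cell, which forces (1,1) = 3.
Cage e is a single given cell; hence (3,2) = 1.
1 is placed in column 2, which forces (1,2) = 2.
The two cells of cage c must have quotient 2, so (1,3) = 1.
The 3 cells of cage a must have product 6, so (2,1) = 1.
Cage a has product 6, leaving (2,2) = 3.
Row 2 already has 3, so (2,3) = 2.
Row 3 now contains 1, so (3,1) = 2.
Column 3 already has 2, so (3,3) = 3.
Completed grid: 3 2 1 / 1 3 2 / 2 1 3.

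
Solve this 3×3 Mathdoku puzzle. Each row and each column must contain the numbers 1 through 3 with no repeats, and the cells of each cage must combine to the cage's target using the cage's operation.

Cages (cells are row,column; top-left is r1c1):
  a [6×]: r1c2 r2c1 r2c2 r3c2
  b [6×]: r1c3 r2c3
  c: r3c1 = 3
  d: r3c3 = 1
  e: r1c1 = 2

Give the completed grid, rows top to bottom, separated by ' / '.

2 1 3 / 1 3 2 / 3 2 1

Cage e is a single given cell; hence r1c1 = 2.
Row 1 already has 2, so r1c3 = 3.
Cage a has product 6; hence r2c1 = 1.
3 is placed in column 3, leaving r2c3 = 2.
Cage c is given, so r3c1 = 3.
Cage d is a single given cell; hence r3c3 = 1.
Row 1 now contains 3; hence r1c2 = 1.
2 is placed in row 2, leaving r2c2 = 3.
Row 3 now contains 1, so r3c2 = 2.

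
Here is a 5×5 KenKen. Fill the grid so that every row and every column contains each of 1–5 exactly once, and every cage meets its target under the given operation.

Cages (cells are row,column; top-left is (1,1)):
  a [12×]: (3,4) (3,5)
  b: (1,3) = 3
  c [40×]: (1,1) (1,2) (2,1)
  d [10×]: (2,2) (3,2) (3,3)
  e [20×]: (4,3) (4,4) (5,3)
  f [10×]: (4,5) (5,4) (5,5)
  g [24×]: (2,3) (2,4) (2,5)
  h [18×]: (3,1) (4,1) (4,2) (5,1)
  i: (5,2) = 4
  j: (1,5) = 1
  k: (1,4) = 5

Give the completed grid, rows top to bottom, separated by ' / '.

B is a freebie, leaving (1,3) = 3.
Cage k is a single given cell, leaving (1,4) = 5.
J is a freebie; hence (1,5) = 1.
Cage h needs product 18; hence (4,2) = 3.
Cage i is a single given cell, leaving (5,2) = 4.
The 3 cells of cage c must have product 40; hence (1,1) = 4.
Column 2 already has 4, leaving (1,2) = 2.
Cage c has product 40; hence (2,1) = 5.
Row 2 now contains 5, so (2,2) = 1.
1 is placed in column 2, leaving (3,2) = 5.
Cage f needs product 10, so (5,4) = 1.
The 3 cells of cage d must have product 10; hence (3,3) = 2.
Column 3 already has 2, leaving (5,3) = 5.
Row 5 already has 5; hence (5,5) = 2.
Column 3 already has 2; hence (2,3) = 4.
Cage g needs product 24, which forces (2,4) = 2.
Cage g has product 24, leaving (2,5) = 3.
Cage h needs product 18, which forces (3,1) = 1.
Column 5 already has 3, leaving (3,5) = 4.
The 4 cells of cage h must have product 18, which forces (4,1) = 2.
Column 3 already has 5, leaving (4,3) = 1.
Cage e needs product 20, so (4,4) = 4.
Column 5 now contains 2, leaving (4,5) = 5.
2 is placed in row 5, leaving (5,1) = 3.
Row 3 already has 4, which forces (3,4) = 3.

4 2 3 5 1 / 5 1 4 2 3 / 1 5 2 3 4 / 2 3 1 4 5 / 3 4 5 1 2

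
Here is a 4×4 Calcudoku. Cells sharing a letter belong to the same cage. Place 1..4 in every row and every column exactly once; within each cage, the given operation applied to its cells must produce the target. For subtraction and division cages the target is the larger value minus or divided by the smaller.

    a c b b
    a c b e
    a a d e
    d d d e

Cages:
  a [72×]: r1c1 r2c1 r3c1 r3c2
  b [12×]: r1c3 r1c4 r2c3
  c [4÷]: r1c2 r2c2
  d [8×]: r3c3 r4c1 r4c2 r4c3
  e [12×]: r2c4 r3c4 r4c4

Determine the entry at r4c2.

The 4 cells of cage a must have product 72; hence r3c2 = 3.
The 4 cells of cage d must have product 8, leaving r3c3 = 1.
Row 3 already has 1, so r3c4 = 4.
4 is placed in row 3, which forces r3c1 = 2.
In row 1, 2 can only go at r1c4, so r1c4 = 2.
The 3 cells of cage b must have product 12; hence r1c3 = 3.
Cage b needs product 12, so r2c3 = 2.
Column 3 now contains 2, so r4c3 = 4.
3 is placed in row 1, leaving r1c1 = 4.
Row 1 already has 4, leaving r1c2 = 1.
Cage a has product 72, which forces r2c1 = 3.
Column 2 already has 1, leaving r2c2 = 4.
Row 2 now contains 3, which forces r2c4 = 1.
4 is placed in row 4, so r4c1 = 1.
The 4 cells of cage d must have product 8, so r4c2 = 2.
Column 4 now contains 1, which forces r4c4 = 3.
The full grid is 4 1 3 2 / 3 4 2 1 / 2 3 1 4 / 1 2 4 3.

2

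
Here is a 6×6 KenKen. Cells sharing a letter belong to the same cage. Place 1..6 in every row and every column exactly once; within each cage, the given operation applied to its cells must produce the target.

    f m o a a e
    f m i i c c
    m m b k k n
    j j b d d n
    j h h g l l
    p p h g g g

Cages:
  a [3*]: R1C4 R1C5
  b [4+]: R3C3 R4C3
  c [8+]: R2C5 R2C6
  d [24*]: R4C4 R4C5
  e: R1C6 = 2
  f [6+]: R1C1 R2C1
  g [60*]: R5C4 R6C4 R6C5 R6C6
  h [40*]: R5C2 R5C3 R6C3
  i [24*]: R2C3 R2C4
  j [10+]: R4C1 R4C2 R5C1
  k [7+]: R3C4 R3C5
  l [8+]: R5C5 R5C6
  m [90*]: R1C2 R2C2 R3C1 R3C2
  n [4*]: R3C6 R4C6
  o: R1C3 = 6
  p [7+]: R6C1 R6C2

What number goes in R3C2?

Cage o is given, so R1C3 = 6.
Cage e is given; hence R1C6 = 2.
Column 3 now contains 6, so R2C3 = 4.
4 is placed in row 2, which forces R2C4 = 6.
Column 4 already has 6, leaving R4C4 = 4.
4 is placed in row 4, so R4C5 = 6.
4 is placed in row 4, so R4C6 = 1.
Cage b's pair has sum 4, so R3C3 = 1.
Column 6 now contains 1, so R3C6 = 4.
1 is placed in row 4, leaving R4C3 = 3.
Cage h has product 40, so R5C2 = 4.
Cage j needs sum 10; hence R5C1 = 3.
The two cells of cage l must have sum 8; hence R5C5 = 2.
The two cells of cage l must have sum 8; hence R5C6 = 6.
Cage k needs two cells with sum 7, which forces R3C4 = 2.
Column 5 now contains 2, so R3C5 = 5.
Row 5 now contains 2, leaving R5C3 = 5.
Row 5 already has 5, which forces R5C4 = 1.
Cage h needs product 40, so R6C3 = 2.
Cage g has product 60, so R6C5 = 4.
Column 4 now contains 1; hence R1C4 = 3.
Cage a needs two cells with product 3, so R1C5 = 1.
Column 5 already has 5, leaving R2C5 = 3.
The two cells of cage c must have sum 8, leaving R2C6 = 5.
Row 3 now contains 5; hence R3C1 = 6.
Cage m has product 90, which forces R3C2 = 3.
6 is placed in column 1; hence R6C1 = 1.
Row 6 already has 1, leaving R6C2 = 6.
Column 4 now contains 3, which forces R6C4 = 5.
5 is placed in column 6; hence R6C6 = 3.
Cage f needs two cells with sum 6, which forces R1C1 = 4.
Row 1 now contains 1; hence R1C2 = 5.
Column 1 now contains 1, which forces R2C1 = 2.
5 is placed in row 2; hence R2C2 = 1.
Column 1 now contains 2, leaving R4C1 = 5.
Column 2 already has 5; hence R4C2 = 2.
Filled in: 4 5 6 3 1 2 / 2 1 4 6 3 5 / 6 3 1 2 5 4 / 5 2 3 4 6 1 / 3 4 5 1 2 6 / 1 6 2 5 4 3.

3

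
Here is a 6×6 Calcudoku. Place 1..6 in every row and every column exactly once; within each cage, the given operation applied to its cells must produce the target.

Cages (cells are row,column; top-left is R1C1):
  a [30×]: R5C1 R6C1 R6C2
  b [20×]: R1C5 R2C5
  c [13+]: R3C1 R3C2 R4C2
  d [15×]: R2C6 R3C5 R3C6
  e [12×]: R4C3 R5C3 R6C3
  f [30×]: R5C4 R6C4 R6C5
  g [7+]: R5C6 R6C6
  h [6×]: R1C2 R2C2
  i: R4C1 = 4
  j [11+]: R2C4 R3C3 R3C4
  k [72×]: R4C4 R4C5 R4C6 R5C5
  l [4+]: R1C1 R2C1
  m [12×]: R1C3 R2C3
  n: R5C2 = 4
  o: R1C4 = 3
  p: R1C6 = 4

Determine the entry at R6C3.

4

Cage o is given, leaving R1C4 = 3.
Cage p is given, leaving R1C6 = 4.
Cage i is a single given cell, so R4C1 = 4.
Cage n is a single given cell, leaving R5C2 = 4.
Row 1 now contains 3, leaving R1C1 = 1.
Row 1 already has 4; hence R1C5 = 5.
Cage l's pair has sum 4; hence R2C1 = 3.
Cage b needs two cells with product 20; hence R2C5 = 4.
Cage h needs two cells with product 6; hence R1C2 = 6.
Row 1 now contains 6, so R1C3 = 2.
Cage h's pair has product 6, which forces R2C2 = 1.
2 is placed in column 3, which forces R2C3 = 6.
1 is placed in row 2, so R2C6 = 5.
Column 2 now contains 1; hence R6C2 = 3.
Row 2 already has 5, which forces R2C4 = 2.
The 3 cells of cage c must have sum 13, leaving R3C1 = 6.
The 3 cells of cage e must have product 12, which forces R6C3 = 4.
Cage j needs sum 11, leaving R3C3 = 5.
The 3 cells of cage j must have sum 11, leaving R3C4 = 4.
Row 3 already has 5; hence R3C2 = 2.
Cage c has sum 13, which forces R4C2 = 5.
The only place for 3 in row 5 is R5C3.
Column 3 now contains 3, which forces R4C3 = 1.
Row 4 already has 1, leaving R4C4 = 6.
6 is placed in row 4; hence R4C6 = 2.
2 is placed in row 4, leaving R4C5 = 3.
The 4 cells of cage k must have product 72; hence R5C5 = 2.
Cage f needs product 30, so R6C5 = 6.
6 is placed in row 6, leaving R6C6 = 1.
Column 5 already has 3, so R3C5 = 1.
Column 6 now contains 1, so R3C6 = 3.
Row 5 already has 2, which forces R5C1 = 5.
Cage f has product 30, so R5C4 = 1.
Column 6 now contains 1, leaving R5C6 = 6.
The 3 cells of cage a must have product 30, so R6C1 = 2.
Row 6 now contains 1, which forces R6C4 = 5.
Completed grid: 1 6 2 3 5 4 / 3 1 6 2 4 5 / 6 2 5 4 1 3 / 4 5 1 6 3 2 / 5 4 3 1 2 6 / 2 3 4 5 6 1.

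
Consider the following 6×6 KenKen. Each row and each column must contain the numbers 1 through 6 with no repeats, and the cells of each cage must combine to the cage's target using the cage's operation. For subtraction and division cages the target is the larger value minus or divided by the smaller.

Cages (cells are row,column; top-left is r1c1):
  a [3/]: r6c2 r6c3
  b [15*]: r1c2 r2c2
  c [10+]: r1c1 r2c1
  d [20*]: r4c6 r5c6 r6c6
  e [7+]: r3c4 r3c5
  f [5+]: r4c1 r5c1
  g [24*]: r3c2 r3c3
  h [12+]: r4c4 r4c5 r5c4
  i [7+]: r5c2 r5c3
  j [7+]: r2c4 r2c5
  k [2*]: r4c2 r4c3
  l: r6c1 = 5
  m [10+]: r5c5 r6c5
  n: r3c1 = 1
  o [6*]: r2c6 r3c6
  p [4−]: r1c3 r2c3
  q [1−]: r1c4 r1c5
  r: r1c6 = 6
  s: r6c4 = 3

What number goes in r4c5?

5

Cage r is a single given cell, so r1c6 = 6.
N is a freebie, so r3c1 = 1.
Cage l is given; hence r6c1 = 5.
Cage s is a single given cell; hence r6c4 = 3.
Row 1 now contains 6, which forces r1c1 = 4.
Cage c's pair has sum 10, so r2c1 = 6.
The only place for 1 in row 2 is r2c3.
Column 3 already has 1, which forces r1c3 = 5.
The two cells of cage k must have product 2, leaving r4c2 = 1.
Column 3 already has 1, which forces r4c3 = 2.
Column 3 already has 2; hence r6c3 = 6.
6 is placed in row 6, so r6c5 = 4.
Row 6 now contains 4; hence r6c6 = 1.
Row 1 now contains 5, so r1c2 = 3.
Cage b needs two cells with product 15, so r2c2 = 5.
Cage g needs two cells with product 24, leaving r3c2 = 6.
Column 3 now contains 6, so r3c3 = 4.
Row 4 already has 2; hence r4c1 = 3.
Cage f's pair has sum 5, so r5c1 = 2.
3 is placed in column 2; hence r5c2 = 4.
Column 3 now contains 4, which forces r5c3 = 3.
4 is placed in column 5, so r5c5 = 6.
Row 5 now contains 4; hence r5c6 = 5.
6 is placed in row 6, leaving r6c2 = 2.
Cage j's pair has sum 7, which forces r2c4 = 4.
The two cells of cage j must have sum 7, which forces r2c5 = 3.
Row 2 already has 3, leaving r2c6 = 2.
Column 6 now contains 2; hence r3c6 = 3.
Cage h needs sum 12, which forces r4c4 = 6.
6 is placed in column 5, which forces r4c5 = 5.
Column 6 now contains 5, so r4c6 = 4.
Row 5 already has 5, leaving r5c4 = 1.
Column 4 now contains 1; hence r1c4 = 2.
Cage q's pair has difference 1, which forces r1c5 = 1.
The two cells of cage e must have sum 7, so r3c4 = 5.
Column 5 now contains 5, so r3c5 = 2.
The full grid is 4 3 5 2 1 6 / 6 5 1 4 3 2 / 1 6 4 5 2 3 / 3 1 2 6 5 4 / 2 4 3 1 6 5 / 5 2 6 3 4 1.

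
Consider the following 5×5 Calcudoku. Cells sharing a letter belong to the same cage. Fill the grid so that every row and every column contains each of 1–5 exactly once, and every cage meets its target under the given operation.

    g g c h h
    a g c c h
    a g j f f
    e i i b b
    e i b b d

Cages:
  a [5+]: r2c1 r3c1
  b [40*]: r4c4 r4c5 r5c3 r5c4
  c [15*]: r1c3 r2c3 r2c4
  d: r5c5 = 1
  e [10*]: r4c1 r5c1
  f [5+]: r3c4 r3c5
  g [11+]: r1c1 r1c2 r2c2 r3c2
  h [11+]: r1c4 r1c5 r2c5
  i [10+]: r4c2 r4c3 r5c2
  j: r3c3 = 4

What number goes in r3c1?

1

Cage j is given; hence r3c3 = 4.
Cage d is given, which forces r5c5 = 1.
The 4 cells of cage b must have product 40, leaving r4c4 = 1.
The only place for 5 in row 3 is r3c2.
The only place for 1 in row 3 is r3c1.
Cage a needs two cells with sum 5, leaving r2c1 = 4.
In row 5, 3 can only go at r5c2, so r5c2 = 3.
Cage g has sum 11; hence r1c1 = 3.
Row 4 needs a 3, and only r4c3 is open for it.
The 3 cells of cage c must have product 15, so r2c4 = 3.
Column 4 now contains 3; hence r3c4 = 2.
2 is placed in row 3, so r3c5 = 3.
Cage i has sum 10, so r4c2 = 4.
The 4 cells of cage b must have product 40, which forces r5c4 = 4.
Column 4 now contains 4, leaving r1c4 = 5.
The 3 cells of cage h must have sum 11, leaving r1c5 = 4.
Cage h needs sum 11, which forces r2c5 = 2.
2 is placed in column 5; hence r4c5 = 5.
Cage g has sum 11, leaving r1c2 = 2.
5 is placed in row 1, so r1c3 = 1.
Row 2 already has 2, so r2c2 = 1.
The 3 cells of cage c must have product 15, leaving r2c3 = 5.
Row 4 now contains 5; hence r4c1 = 2.
Cage e needs two cells with product 10, which forces r5c1 = 5.
The 4 cells of cage b must have product 40, so r5c3 = 2.
Completed grid: 3 2 1 5 4 / 4 1 5 3 2 / 1 5 4 2 3 / 2 4 3 1 5 / 5 3 2 4 1.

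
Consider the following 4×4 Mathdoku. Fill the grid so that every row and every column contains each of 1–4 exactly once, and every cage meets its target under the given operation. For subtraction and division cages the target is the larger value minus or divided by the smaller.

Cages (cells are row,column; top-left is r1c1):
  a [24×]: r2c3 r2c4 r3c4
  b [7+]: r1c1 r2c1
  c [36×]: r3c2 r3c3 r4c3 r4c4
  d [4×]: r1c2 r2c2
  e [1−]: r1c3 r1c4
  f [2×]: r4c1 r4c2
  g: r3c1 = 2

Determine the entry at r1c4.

1

Cage g is a single given cell, leaving r3c1 = 2.
Column 1 now contains 2, so r4c1 = 1.
Row 4 already has 1, leaving r4c2 = 2.
The only place for 1 in row 2 is r2c2.
1 is placed in column 2, so r1c2 = 4.
1 is placed in column 2, leaving r3c2 = 3.
Cage c needs product 36, leaving r3c3 = 1.
Row 3 already has 3, leaving r3c4 = 4.
Column 4 already has 4, so r4c4 = 3.
4 is placed in row 1; hence r1c1 = 3.
Row 1 already has 3, so r1c3 = 2.
Row 1 already has 2, leaving r1c4 = 1.
Cage b's pair has sum 7, so r2c1 = 4.
The 3 cells of cage a must have product 24; hence r2c3 = 3.
Column 4 already has 3, so r2c4 = 2.
Row 4 already has 3; hence r4c3 = 4.
The full grid is 3 4 2 1 / 4 1 3 2 / 2 3 1 4 / 1 2 4 3.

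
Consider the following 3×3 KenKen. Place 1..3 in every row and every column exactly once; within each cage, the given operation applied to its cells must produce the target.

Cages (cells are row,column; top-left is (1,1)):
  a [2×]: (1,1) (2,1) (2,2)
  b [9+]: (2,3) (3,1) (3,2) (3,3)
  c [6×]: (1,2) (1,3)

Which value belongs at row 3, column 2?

Cage a has product 2; hence (1,1) = 1.
Cage a has product 2, so (2,1) = 2.
Cage a needs product 2, leaving (2,2) = 1.
Cage b has sum 9, so (2,3) = 3.
Column 1 now contains 2, which forces (3,1) = 3.
Row 3 already has 3, leaving (3,2) = 2.
2 is placed in row 3, so (3,3) = 1.
2 is placed in column 2; hence (1,2) = 3.
Column 3 already has 3, which forces (1,3) = 2.
Filled in: 1 3 2 / 2 1 3 / 3 2 1.

2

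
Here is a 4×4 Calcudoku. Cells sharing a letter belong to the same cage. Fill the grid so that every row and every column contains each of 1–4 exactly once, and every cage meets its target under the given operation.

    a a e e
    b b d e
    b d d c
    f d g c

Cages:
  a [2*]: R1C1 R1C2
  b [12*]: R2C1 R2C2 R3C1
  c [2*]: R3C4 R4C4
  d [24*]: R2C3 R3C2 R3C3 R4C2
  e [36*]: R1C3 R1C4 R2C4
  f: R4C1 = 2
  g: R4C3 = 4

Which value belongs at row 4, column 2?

3

Cage e needs product 36, leaving R1C3 = 3.
The 3 cells of cage e must have product 36, which forces R1C4 = 4.
Cage e needs product 36, leaving R2C4 = 3.
F is a freebie, which forces R4C1 = 2.
G is a freebie, leaving R4C3 = 4.
2 is placed in row 4, which forces R4C4 = 1.
Column 1 already has 2, which forces R1C1 = 1.
Cage a needs two cells with product 2, leaving R1C2 = 2.
Column 1 already has 1, which forces R2C1 = 4.
Row 2 now contains 4, so R2C2 = 1.
Row 2 now contains 1; hence R2C3 = 2.
The 3 cells of cage b must have product 12, leaving R3C1 = 3.
Cage d needs product 24; hence R3C2 = 4.
Column 3 now contains 2; hence R3C3 = 1.
Column 4 now contains 1, so R3C4 = 2.
Row 4 now contains 1, so R4C2 = 3.
Filled in: 1 2 3 4 / 4 1 2 3 / 3 4 1 2 / 2 3 4 1.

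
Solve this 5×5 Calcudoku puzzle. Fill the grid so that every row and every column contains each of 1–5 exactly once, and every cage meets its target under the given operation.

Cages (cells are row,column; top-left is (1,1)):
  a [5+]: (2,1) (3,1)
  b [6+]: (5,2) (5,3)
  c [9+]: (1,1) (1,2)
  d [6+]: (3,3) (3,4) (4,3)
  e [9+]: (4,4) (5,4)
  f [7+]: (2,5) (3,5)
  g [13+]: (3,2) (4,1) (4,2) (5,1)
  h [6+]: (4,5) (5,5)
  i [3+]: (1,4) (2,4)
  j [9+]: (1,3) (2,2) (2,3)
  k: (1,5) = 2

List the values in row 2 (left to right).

Cage k is given; hence (1,5) = 2.
Row 1 now contains 2, so (1,4) = 1.
Cage i's pair has sum 3, leaving (2,4) = 2.
2 is placed in column 4, so (3,4) = 3.
Row 3 already has 3; hence (3,5) = 4.
Column 5 now contains 4; hence (2,5) = 3.
Row 2 now contains 3, leaving (2,1) = 4.
Cage a's pair has sum 5, which forces (3,1) = 1.
1 is placed in row 3; hence (3,3) = 2.
2 is placed in column 3, so (4,3) = 1.
Row 4 already has 1; hence (4,5) = 5.
Column 5 now contains 5, leaving (5,5) = 1.
Column 1 now contains 4, so (1,1) = 5.
The two cells of cage c must have sum 9; hence (1,2) = 4.
Cage j needs sum 9, so (1,3) = 3.
The 3 cells of cage j must have sum 9, which forces (2,2) = 1.
1 is placed in column 3, leaving (2,3) = 5.
Row 3 now contains 2; hence (3,2) = 5.
Cage g has sum 13, which forces (4,1) = 2.
Cage g needs sum 13, leaving (4,2) = 3.
Row 4 already has 5, so (4,4) = 4.
The 4 cells of cage g must have sum 13; hence (5,1) = 3.
The two cells of cage b must have sum 6; hence (5,2) = 2.
Cage b needs two cells with sum 6; hence (5,3) = 4.
Cage e needs two cells with sum 9, so (5,4) = 5.
Completed grid: 5 4 3 1 2 / 4 1 5 2 3 / 1 5 2 3 4 / 2 3 1 4 5 / 3 2 4 5 1.

4 1 5 2 3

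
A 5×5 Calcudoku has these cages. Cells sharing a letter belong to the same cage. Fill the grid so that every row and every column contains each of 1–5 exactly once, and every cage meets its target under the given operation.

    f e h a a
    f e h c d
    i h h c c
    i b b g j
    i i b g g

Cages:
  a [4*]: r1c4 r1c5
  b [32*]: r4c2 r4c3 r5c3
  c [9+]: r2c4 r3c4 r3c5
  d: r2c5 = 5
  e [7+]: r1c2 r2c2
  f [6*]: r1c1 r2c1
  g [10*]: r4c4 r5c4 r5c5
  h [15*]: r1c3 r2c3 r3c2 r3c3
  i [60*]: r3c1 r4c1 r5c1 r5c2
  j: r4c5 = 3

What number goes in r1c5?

4

Cage d is a single given cell, leaving r2c5 = 5.
Cage h needs product 15, leaving r3c2 = 1.
The 3 cells of cage b must have product 32; hence r4c2 = 4.
Cage b has product 32, so r4c3 = 2.
J is a freebie, leaving r4c5 = 3.
Cage b has product 32, which forces r5c3 = 4.
Cage e needs two cells with sum 7; hence r1c2 = 5.
The two cells of cage e must have sum 7, so r2c2 = 2.
Column 2 already has 2, so r5c2 = 3.
Cage f needs two cells with product 6, so r1c1 = 2.
Row 2 already has 2, so r2c1 = 3.
3 is placed in row 2, which forces r2c3 = 1.
3 is placed in row 2, which forces r2c4 = 4.
Cage i has product 60; hence r3c1 = 4.
Cage h has product 15, so r3c3 = 5.
4 is placed in row 3, which forces r3c5 = 2.
Column 5 already has 2; hence r5c5 = 1.
1 is placed in column 3, leaving r1c3 = 3.
4 is placed in column 4, so r1c4 = 1.
Column 5 now contains 1, so r1c5 = 4.
Row 3 now contains 2; hence r3c4 = 3.
Cage i needs product 60, leaving r4c1 = 1.
The 3 cells of cage g must have product 10; hence r4c4 = 5.
Row 5 now contains 1, which forces r5c1 = 5.
Cage g needs product 10, so r5c4 = 2.
Completed grid: 2 5 3 1 4 / 3 2 1 4 5 / 4 1 5 3 2 / 1 4 2 5 3 / 5 3 4 2 1.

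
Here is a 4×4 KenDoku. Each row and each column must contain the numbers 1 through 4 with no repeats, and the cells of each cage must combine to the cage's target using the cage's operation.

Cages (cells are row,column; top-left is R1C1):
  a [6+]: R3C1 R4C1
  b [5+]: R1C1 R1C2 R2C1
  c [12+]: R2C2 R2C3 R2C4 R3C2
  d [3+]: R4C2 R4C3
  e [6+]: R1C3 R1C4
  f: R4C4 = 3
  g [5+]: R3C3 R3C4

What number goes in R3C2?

Cage f is given, so R4C4 = 3.
In row 1, 3 can only go at R1C1, so R1C1 = 3.
Cage b has sum 5, leaving R1C2 = 1.
Cage b has sum 5, which forces R2C1 = 1.
Column 2 now contains 1; hence R4C2 = 2.
Row 4 now contains 2, leaving R4C3 = 1.
Cage c has sum 12, leaving R2C2 = 4.
The 4 cells of cage c must have sum 12, which forces R2C3 = 3.
Cage c has sum 12, leaving R2C4 = 2.
Cage a's pair has sum 6, which forces R3C1 = 2.
Cage c has sum 12, so R3C2 = 3.
Column 3 now contains 3, which forces R3C3 = 4.
Column 4 now contains 2; hence R3C4 = 1.
Row 4 now contains 2, which forces R4C1 = 4.
Column 3 now contains 4, leaving R1C3 = 2.
Column 4 now contains 2, which forces R1C4 = 4.
Completed grid: 3 1 2 4 / 1 4 3 2 / 2 3 4 1 / 4 2 1 3.

3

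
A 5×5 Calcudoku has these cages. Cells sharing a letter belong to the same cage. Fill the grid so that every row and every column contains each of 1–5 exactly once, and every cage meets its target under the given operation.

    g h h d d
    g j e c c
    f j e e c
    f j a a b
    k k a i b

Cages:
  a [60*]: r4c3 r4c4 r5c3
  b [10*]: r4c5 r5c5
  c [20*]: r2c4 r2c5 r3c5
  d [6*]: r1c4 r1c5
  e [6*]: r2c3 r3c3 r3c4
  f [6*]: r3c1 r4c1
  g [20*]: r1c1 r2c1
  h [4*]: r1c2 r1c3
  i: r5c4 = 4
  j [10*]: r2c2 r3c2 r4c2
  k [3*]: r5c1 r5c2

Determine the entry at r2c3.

Cage i is given; hence r5c4 = 4.
The 3 cells of cage a must have product 60, so r4c3 = 4.
Cage h needs two cells with product 4, which forces r1c2 = 4.
Column 3 already has 4; hence r1c3 = 1.
4 is placed in row 1, which forces r1c1 = 5.
Cage g needs two cells with product 20, so r2c1 = 4.
Cage e has product 6, which forces r3c4 = 1.
Row 2 needs a 3, and only r2c3 is open for it.
Column 3 now contains 3, leaving r3c3 = 2.
Row 3 already has 2, so r3c5 = 4.
The 3 cells of cage a must have product 60, leaving r4c4 = 3.
Column 3 now contains 3, so r5c3 = 5.
Row 5 now contains 5, so r5c5 = 2.
Column 4 now contains 3, so r1c4 = 2.
2 is placed in column 5, leaving r1c5 = 3.
Cage c needs product 20, which forces r2c4 = 5.
The 3 cells of cage c must have product 20, which forces r2c5 = 1.
Row 3 already has 2; hence r3c1 = 3.
Row 3 already has 2, so r3c2 = 5.
Row 4 now contains 3, leaving r4c1 = 2.
2 is placed in row 4; hence r4c2 = 1.
2 is placed in column 5, which forces r4c5 = 5.
Column 1 already has 3, which forces r5c1 = 1.
1 is placed in column 2, which forces r5c2 = 3.
Row 2 now contains 1, which forces r2c2 = 2.
Completed grid: 5 4 1 2 3 / 4 2 3 5 1 / 3 5 2 1 4 / 2 1 4 3 5 / 1 3 5 4 2.

3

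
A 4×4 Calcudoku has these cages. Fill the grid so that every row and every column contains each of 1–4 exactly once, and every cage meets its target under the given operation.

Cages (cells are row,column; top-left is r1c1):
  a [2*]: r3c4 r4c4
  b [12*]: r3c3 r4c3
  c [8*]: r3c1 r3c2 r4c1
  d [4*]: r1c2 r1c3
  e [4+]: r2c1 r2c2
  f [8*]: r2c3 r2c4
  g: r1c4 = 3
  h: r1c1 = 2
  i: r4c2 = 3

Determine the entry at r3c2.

2

Cage h is a single given cell; hence r1c1 = 2.
G is a freebie, so r1c4 = 3.
Cage i is given, leaving r4c2 = 3.
Row 4 now contains 3, so r4c3 = 4.
Cage d's pair has product 4, leaving r1c2 = 4.
Column 3 now contains 4, which forces r1c3 = 1.
Cage e's pair has sum 4, leaving r2c1 = 3.
Column 2 already has 3, leaving r2c2 = 1.
Column 3 now contains 4, which forces r2c3 = 2.
Cage f needs two cells with product 8; hence r2c4 = 4.
Cage c needs product 8, which forces r3c1 = 4.
Cage c needs product 8, which forces r3c2 = 2.
Column 3 now contains 4, leaving r3c3 = 3.
2 is placed in row 3; hence r3c4 = 1.
4 is placed in row 4, leaving r4c1 = 1.
Column 4 now contains 1, which forces r4c4 = 2.
Filled in: 2 4 1 3 / 3 1 2 4 / 4 2 3 1 / 1 3 4 2.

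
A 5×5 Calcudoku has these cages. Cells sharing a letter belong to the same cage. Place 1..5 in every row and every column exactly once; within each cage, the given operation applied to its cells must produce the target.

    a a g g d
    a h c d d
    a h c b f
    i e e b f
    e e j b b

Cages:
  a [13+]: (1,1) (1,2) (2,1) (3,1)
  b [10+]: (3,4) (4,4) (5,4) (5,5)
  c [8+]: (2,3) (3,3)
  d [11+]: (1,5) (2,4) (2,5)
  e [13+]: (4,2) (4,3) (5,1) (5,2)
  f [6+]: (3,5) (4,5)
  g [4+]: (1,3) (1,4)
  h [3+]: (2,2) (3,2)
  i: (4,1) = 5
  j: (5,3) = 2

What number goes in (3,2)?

I is a freebie, which forces (4,1) = 5.
Cage j is a single given cell, so (5,3) = 2.
Column 3 needs a 4, and only (4,3) is open for it.
The only place for 1 in column 3 is (1,3).
1 is placed in row 1; hence (1,4) = 3.
Cage b needs sum 10, which forces (5,5) = 3.
Cage e needs sum 13, so (4,2) = 3.
The 4 cells of cage e must have sum 13, leaving (5,1) = 1.
Cage e has sum 13, so (5,2) = 5.
1 is placed in row 5, which forces (5,4) = 4.
Cage a needs sum 13, so (1,1) = 2.
Column 2 now contains 5, so (1,2) = 4.
Row 1 now contains 4, which forces (1,5) = 5.
Column 5 now contains 5, leaving (3,5) = 4.
Cage a needs sum 13, leaving (2,1) = 4.
The 3 cells of cage d must have sum 11, so (2,4) = 5.
Cage d has sum 11, so (2,5) = 1.
4 is placed in row 3; hence (3,1) = 3.
Row 3 now contains 3; hence (3,3) = 5.
Cage f needs two cells with sum 6; hence (4,5) = 2.
Row 2 now contains 1; hence (2,2) = 2.
Row 2 now contains 5; hence (2,3) = 3.
Cage h's pair has sum 3, so (3,2) = 1.
The 4 cells of cage b must have sum 10; hence (3,4) = 2.
Row 4 now contains 2; hence (4,4) = 1.
The full grid is 2 4 1 3 5 / 4 2 3 5 1 / 3 1 5 2 4 / 5 3 4 1 2 / 1 5 2 4 3.

1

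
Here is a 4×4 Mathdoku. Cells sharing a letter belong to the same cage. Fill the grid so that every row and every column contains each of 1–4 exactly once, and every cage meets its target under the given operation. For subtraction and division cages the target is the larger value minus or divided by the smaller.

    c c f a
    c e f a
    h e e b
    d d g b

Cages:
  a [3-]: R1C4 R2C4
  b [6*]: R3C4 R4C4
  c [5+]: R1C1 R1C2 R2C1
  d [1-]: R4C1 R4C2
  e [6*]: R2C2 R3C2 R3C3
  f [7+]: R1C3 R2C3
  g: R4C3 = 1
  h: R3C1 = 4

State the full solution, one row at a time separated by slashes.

Cage h is given, so R3C1 = 4.
Cage g is given, so R4C3 = 1.
Row 1 needs a 2, and only R1C2 is open for it.
Cage c has sum 5; hence R1C1 = 1.
Row 1 already has 1, which forces R1C4 = 4.
The 3 cells of cage c must have sum 5, leaving R2C1 = 2.
4 is placed in column 4, which forces R2C4 = 1.
The 3 cells of cage e must have product 6, which forces R3C3 = 2.
2 is placed in row 3; hence R3C4 = 3.
Column 1 already has 2, leaving R4C1 = 3.
Row 4 now contains 3, so R4C2 = 4.
Column 4 already has 3; hence R4C4 = 2.
Row 1 now contains 4, leaving R1C3 = 3.
Row 2 already has 1; hence R2C2 = 3.
Cage f needs two cells with sum 7, which forces R2C3 = 4.
Row 3 already has 3, so R3C2 = 1.

1 2 3 4 / 2 3 4 1 / 4 1 2 3 / 3 4 1 2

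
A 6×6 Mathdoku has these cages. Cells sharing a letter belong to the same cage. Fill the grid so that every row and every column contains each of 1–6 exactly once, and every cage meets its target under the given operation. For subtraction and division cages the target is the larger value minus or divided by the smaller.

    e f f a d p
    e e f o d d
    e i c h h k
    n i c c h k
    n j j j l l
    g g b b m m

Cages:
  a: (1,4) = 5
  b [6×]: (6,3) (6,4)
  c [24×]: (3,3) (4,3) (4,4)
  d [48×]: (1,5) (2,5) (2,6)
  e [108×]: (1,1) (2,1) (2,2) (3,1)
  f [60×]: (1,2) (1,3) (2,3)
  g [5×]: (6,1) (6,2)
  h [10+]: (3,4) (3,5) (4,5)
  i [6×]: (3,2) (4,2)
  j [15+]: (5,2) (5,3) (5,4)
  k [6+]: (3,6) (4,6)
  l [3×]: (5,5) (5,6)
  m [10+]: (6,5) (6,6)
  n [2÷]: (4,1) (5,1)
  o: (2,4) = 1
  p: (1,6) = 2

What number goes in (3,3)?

4

A is a freebie, which forces (1,4) = 5.
Cage p is given, so (1,6) = 2.
Cage o is a single given cell; hence (2,4) = 1.
The 3 cells of cage f must have product 60, leaving (2,3) = 5.
The 3 cells of cage j must have sum 15, leaving (5,2) = 5.
Column 2 already has 5, so (6,2) = 1.
1 is placed in row 6, leaving (6,1) = 5.
In row 1, 1 can only go at (1,1), so (1,1) = 1.
Cage e needs product 108, so (2,1) = 3.
Cage e needs product 108, leaving (2,2) = 6.
3 is placed in row 2, leaving (2,5) = 2.
Row 2 now contains 6, leaving (2,6) = 4.
Cage e needs product 108, leaving (3,1) = 6.
Column 6 already has 4, leaving (6,6) = 6.
Cage d needs product 48; hence (1,5) = 6.
6 is placed in row 6, which forces (6,5) = 4.
In row 5, 2 can only go at (5,1), so (5,1) = 2.
Column 1 now contains 2; hence (4,1) = 4.
In column 2, 4 can only go at (1,2), so (1,2) = 4.
Row 1 now contains 4; hence (1,3) = 3.
Column 3 now contains 3, which forces (6,3) = 2.
Row 6 already has 2, so (6,4) = 3.
2 is placed in column 3, so (3,3) = 4.
Row 3 now contains 4; hence (3,4) = 2.
Cage c has product 24, so (4,3) = 1.
The 3 cells of cage c must have product 24; hence (4,4) = 6.
1 is placed in row 4, leaving (4,6) = 5.
Column 3 already has 4; hence (5,3) = 6.
6 is placed in column 4, leaving (5,4) = 4.
2 is placed in row 3, which forces (3,2) = 3.
Cage h needs sum 10; hence (3,5) = 5.
Column 6 now contains 5, which forces (3,6) = 1.
The two cells of cage i must have product 6, which forces (4,2) = 2.
Row 4 now contains 5; hence (4,5) = 3.
Column 5 now contains 3; hence (5,5) = 1.
Column 6 already has 1; hence (5,6) = 3.
The full grid is 1 4 3 5 6 2 / 3 6 5 1 2 4 / 6 3 4 2 5 1 / 4 2 1 6 3 5 / 2 5 6 4 1 3 / 5 1 2 3 4 6.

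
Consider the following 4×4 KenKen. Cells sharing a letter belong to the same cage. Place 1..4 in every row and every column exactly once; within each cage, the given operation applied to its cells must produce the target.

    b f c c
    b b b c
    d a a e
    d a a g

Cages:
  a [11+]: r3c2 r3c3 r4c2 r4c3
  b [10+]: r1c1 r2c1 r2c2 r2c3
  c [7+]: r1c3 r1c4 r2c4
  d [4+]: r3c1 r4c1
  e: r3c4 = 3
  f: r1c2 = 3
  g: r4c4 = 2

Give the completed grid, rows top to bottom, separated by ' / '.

Cage f is given, which forces r1c2 = 3.
Cage e is given, so r3c4 = 3.
Cage g is a single given cell, which forces r4c4 = 2.
Cage c has sum 7; hence r1c3 = 2.
Row 3 now contains 3, leaving r3c1 = 1.
Column 3 already has 2, leaving r3c3 = 4.
Cage d needs two cells with sum 4; hence r4c1 = 3.
Column 3 now contains 4, so r4c3 = 1.
1 is placed in column 1, which forces r1c1 = 4.
4 is placed in row 1, so r1c4 = 1.
The 4 cells of cage b must have sum 10, leaving r2c1 = 2.
Cage b needs sum 10; hence r2c2 = 1.
Column 3 now contains 1, leaving r2c3 = 3.
Column 4 now contains 1, leaving r2c4 = 4.
Row 3 already has 4, which forces r3c2 = 2.
Row 4 now contains 1, which forces r4c2 = 4.

4 3 2 1 / 2 1 3 4 / 1 2 4 3 / 3 4 1 2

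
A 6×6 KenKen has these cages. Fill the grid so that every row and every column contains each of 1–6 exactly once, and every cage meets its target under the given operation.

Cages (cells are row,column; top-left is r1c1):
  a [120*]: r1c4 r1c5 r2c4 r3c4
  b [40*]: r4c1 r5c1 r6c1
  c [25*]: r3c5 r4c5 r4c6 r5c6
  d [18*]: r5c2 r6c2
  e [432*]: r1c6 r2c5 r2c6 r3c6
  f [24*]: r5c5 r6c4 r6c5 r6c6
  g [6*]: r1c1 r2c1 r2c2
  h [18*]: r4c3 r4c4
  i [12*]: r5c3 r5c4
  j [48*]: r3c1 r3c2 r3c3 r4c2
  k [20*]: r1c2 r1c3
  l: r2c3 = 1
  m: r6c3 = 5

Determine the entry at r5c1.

L is a freebie; hence r2c3 = 1.
Cage e has product 432, which forces r2c5 = 6.
Cage m is given, which forces r6c3 = 5.
Cage g has product 6, so r1c1 = 1.
Cage k needs two cells with product 20, leaving r1c2 = 5.
5 is placed in column 3, so r1c3 = 4.
In row 2, 5 can only go at r2c4, so r2c4 = 5.
The only place for 4 in row 2 is r2c6.
The only place for 5 in row 3 is r3c5.
Column 5 now contains 5, leaving r4c5 = 1.
Cage c needs product 25, leaving r4c6 = 5.
Cage c needs product 25, so r5c6 = 1.
Cage b needs product 40, leaving r5c1 = 5.
The 4 cells of cage f must have product 24, leaving r6c4 = 1.
In row 3, 1 can only go at r3c2, so r3c2 = 1.
In row 6, 6 can only go at r6c2, so r6c2 = 6.
Column 2 now contains 6, leaving r5c2 = 3.
Cage g needs product 6; hence r2c1 = 3.
3 is placed in column 2; hence r2c2 = 2.
2 is placed in column 2, which forces r4c2 = 4.
Row 4 now contains 4, leaving r4c1 = 2.
The 3 cells of cage b must have product 40, leaving r6c1 = 4.
4 is placed in column 1; hence r3c1 = 6.
Cage j needs product 48; hence r3c3 = 2.
2 is placed in row 3, so r3c4 = 4.
Row 3 already has 6, leaving r3c6 = 3.
Column 3 now contains 2, which forces r5c3 = 6.
Row 5 already has 6, so r5c4 = 2.
Cage f needs product 24, leaving r5c5 = 4.
Column 6 already has 3, which forces r6c6 = 2.
Cage a needs product 120, leaving r1c4 = 3.
Cage a has product 120; hence r1c5 = 2.
Column 6 already has 3; hence r1c6 = 6.
6 is placed in column 3, leaving r4c3 = 3.
The two cells of cage h must have product 18; hence r4c4 = 6.
Row 6 now contains 2, leaving r6c5 = 3.
Completed grid: 1 5 4 3 2 6 / 3 2 1 5 6 4 / 6 1 2 4 5 3 / 2 4 3 6 1 5 / 5 3 6 2 4 1 / 4 6 5 1 3 2.

5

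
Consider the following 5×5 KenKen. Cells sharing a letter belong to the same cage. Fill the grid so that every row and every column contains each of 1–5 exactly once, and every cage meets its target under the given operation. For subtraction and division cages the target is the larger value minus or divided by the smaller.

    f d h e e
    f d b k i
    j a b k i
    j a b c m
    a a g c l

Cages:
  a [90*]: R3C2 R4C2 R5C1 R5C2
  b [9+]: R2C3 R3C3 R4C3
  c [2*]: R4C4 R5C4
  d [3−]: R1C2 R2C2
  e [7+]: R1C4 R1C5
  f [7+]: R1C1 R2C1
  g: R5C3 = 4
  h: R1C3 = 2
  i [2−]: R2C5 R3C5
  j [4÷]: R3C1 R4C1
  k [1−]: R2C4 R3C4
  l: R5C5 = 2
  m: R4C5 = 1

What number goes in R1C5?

Cage h is given, which forces R1C3 = 2.
Cage m is a single given cell, so R4C5 = 1.
Cage a has product 90, so R5C1 = 3.
G is a freebie, which forces R5C3 = 4.
L is a freebie, so R5C5 = 2.
The two cells of cage f must have sum 7, leaving R1C1 = 5.
The two cells of cage f must have sum 7, which forces R2C1 = 2.
Cage j needs two cells with quotient 4, so R3C1 = 1.
Row 4 now contains 1, which forces R4C1 = 4.
Row 4 now contains 1, so R4C4 = 2.
Row 5 already has 2, so R5C2 = 5.
Row 5 already has 2, leaving R5C4 = 1.
The 3 cells of cage b must have sum 9, so R2C3 = 1.
Cage a has product 90; hence R3C2 = 2.
Row 4 now contains 2; hence R4C2 = 3.
Row 4 now contains 3, leaving R4C3 = 5.
Cage d's pair has difference 3, which forces R1C2 = 1.
Row 2 already has 1, which forces R2C2 = 4.
5 is placed in column 3, so R3C3 = 3.
Row 3 already has 3, so R3C5 = 5.
Column 5 already has 5; hence R2C5 = 3.
Row 3 now contains 5, leaving R3C4 = 4.
Column 4 now contains 4, so R1C4 = 3.
Column 5 already has 3, so R1C5 = 4.
Row 2 already has 3, so R2C4 = 5.
Filled in: 5 1 2 3 4 / 2 4 1 5 3 / 1 2 3 4 5 / 4 3 5 2 1 / 3 5 4 1 2.

4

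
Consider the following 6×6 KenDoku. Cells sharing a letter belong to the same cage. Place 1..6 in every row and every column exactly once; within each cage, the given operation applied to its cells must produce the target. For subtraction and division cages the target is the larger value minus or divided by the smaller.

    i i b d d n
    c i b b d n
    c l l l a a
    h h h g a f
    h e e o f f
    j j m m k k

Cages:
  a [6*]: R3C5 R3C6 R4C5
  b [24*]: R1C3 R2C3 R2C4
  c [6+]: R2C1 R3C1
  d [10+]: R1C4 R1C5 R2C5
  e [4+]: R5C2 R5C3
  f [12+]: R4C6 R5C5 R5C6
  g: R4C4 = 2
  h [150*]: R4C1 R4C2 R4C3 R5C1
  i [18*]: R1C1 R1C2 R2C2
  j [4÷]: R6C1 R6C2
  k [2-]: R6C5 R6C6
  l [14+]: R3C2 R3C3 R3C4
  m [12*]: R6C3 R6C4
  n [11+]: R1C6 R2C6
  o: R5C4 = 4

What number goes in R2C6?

5

Cage g is given, so R4C4 = 2.
Cage h has product 150; hence R5C1 = 5.
Cage o is a single given cell, which forces R5C4 = 4.
The only place for 4 in row 3 is R3C1.
4 is placed in column 1, which forces R2C1 = 2.
4 is placed in column 1, leaving R6C1 = 1.
The two cells of cage j must have quotient 4, leaving R6C2 = 4.
Row 6 now contains 4, so R6C3 = 2.
Column 1 already has 1, leaving R4C1 = 6.
Cage m's pair has product 12, so R6C4 = 6.
Column 1 already has 6, which forces R1C1 = 3.
Column 4 already has 6; hence R2C4 = 1.
Column 4 now contains 1, so R1C4 = 5.
Row 1 now contains 5, so R1C6 = 6.
6 is placed in column 6, so R2C6 = 5.
Column 4 already has 5, leaving R3C4 = 3.
Column 6 already has 5, leaving R6C6 = 3.
Row 1 now contains 6; hence R1C3 = 4.
The 3 cells of cage b must have product 24; hence R2C3 = 6.
Column 3 already has 6; hence R3C3 = 5.
5 is placed in column 3, leaving R4C3 = 1.
Row 4 now contains 1; hence R4C5 = 3.
Column 6 already has 3, leaving R4C6 = 4.
1 is placed in column 3, leaving R5C3 = 3.
Cage f has sum 12, which forces R5C5 = 6.
Cage f needs sum 12, leaving R5C6 = 2.
Row 6 already has 3, so R6C5 = 5.
Cage i needs product 18; hence R1C2 = 2.
Cage d has sum 10, which forces R1C5 = 1.
Row 2 already has 6, so R2C2 = 3.
Column 5 now contains 3, leaving R2C5 = 4.
5 is placed in row 3, so R3C2 = 6.
Cage a has product 6; hence R3C5 = 2.
Column 6 now contains 2, leaving R3C6 = 1.
Row 4 now contains 1, leaving R4C2 = 5.
Row 5 already has 3, so R5C2 = 1.
The full grid is 3 2 4 5 1 6 / 2 3 6 1 4 5 / 4 6 5 3 2 1 / 6 5 1 2 3 4 / 5 1 3 4 6 2 / 1 4 2 6 5 3.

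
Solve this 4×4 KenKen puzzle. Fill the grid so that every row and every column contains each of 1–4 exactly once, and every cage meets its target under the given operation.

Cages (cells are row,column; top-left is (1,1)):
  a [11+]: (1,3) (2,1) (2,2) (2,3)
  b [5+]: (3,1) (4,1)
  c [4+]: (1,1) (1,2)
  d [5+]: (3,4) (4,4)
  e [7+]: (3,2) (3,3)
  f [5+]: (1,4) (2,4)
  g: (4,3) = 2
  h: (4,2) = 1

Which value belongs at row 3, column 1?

H is a freebie, so (4,2) = 1.
Cage g is a single given cell, leaving (4,3) = 2.
Cage c needs two cells with sum 4, which forces (1,1) = 1.
1 is placed in column 2, so (1,2) = 3.
3 is placed in row 1, so (1,3) = 4.
Row 1 now contains 4, which forces (1,4) = 2.
Column 3 now contains 4, leaving (2,3) = 1.
1 is placed in column 1, leaving (3,1) = 2.
3 is placed in column 2, leaving (3,2) = 4.
Column 3 now contains 4, leaving (3,3) = 3.
Column 4 already has 2; hence (3,4) = 1.
The 4 cells of cage a must have sum 11, which forces (2,1) = 4.
4 is placed in column 2, leaving (2,2) = 2.
The two cells of cage f must have sum 5, leaving (2,4) = 3.
Cage b needs two cells with sum 5, leaving (4,1) = 3.
Cage d's pair has sum 5, leaving (4,4) = 4.
Completed grid: 1 3 4 2 / 4 2 1 3 / 2 4 3 1 / 3 1 2 4.

2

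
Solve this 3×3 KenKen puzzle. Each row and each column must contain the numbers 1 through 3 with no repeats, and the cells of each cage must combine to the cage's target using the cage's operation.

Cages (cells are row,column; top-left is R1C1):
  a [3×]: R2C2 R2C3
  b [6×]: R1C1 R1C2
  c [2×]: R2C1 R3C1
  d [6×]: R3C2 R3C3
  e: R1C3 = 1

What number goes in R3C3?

Cage e is given; hence R1C3 = 1.
1 is placed in column 3; hence R2C3 = 3.
3 is placed in column 3, which forces R3C3 = 2.
Cage c needs two cells with product 2, so R2C1 = 2.
3 is placed in row 2; hence R2C2 = 1.
Row 3 already has 2, leaving R3C1 = 1.
Row 3 already has 2, leaving R3C2 = 3.
2 is placed in column 1, which forces R1C1 = 3.
Column 2 already has 3, which forces R1C2 = 2.
Completed grid: 3 2 1 / 2 1 3 / 1 3 2.

2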